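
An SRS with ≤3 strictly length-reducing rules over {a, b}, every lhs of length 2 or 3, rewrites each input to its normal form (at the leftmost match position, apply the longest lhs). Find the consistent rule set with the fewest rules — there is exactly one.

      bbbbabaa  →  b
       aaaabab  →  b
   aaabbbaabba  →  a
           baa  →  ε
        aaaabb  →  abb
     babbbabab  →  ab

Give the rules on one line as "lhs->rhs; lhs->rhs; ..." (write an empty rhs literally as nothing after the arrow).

  | bbbbabaa => bbbabaa => bbabaa => babaa => abaa => aaa => b
  | aaaabab => babab => abab => aab => b
  | aaabbbaabba => bbbbaabba => bbbaabba => bbaabba => baabba => aabba => bba => ba => a
  | baa => aa => ε

aa->; aaa->b; ba->a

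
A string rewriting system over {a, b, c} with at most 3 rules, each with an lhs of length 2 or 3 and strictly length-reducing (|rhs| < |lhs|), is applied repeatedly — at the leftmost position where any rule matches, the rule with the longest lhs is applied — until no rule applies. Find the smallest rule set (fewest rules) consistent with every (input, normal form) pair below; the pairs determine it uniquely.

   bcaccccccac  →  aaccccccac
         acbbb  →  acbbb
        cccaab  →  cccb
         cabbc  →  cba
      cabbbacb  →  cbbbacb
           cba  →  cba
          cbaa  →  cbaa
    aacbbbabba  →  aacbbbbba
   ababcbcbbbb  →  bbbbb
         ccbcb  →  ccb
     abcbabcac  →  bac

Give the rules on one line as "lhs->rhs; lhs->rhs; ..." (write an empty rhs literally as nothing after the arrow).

ab->b; abc->; bc->a

  | bcaccccccac => aaccccccac
  | acbbb
  | cccaab => cccab => cccb
  | cabbc => cbbc => cba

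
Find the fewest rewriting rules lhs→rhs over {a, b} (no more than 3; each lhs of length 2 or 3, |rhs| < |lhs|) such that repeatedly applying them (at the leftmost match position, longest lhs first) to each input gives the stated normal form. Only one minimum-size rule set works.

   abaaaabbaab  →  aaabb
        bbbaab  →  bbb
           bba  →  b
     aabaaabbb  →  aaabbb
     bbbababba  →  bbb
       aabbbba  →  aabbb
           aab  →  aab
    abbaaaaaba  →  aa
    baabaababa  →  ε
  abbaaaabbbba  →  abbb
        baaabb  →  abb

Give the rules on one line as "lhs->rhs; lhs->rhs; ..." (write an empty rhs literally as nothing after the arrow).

ba->; baa->

  | abaaaabbaab => aaabbaab => aaabb
  | bbbaab => bbb
  | bba => b
  | aabaaabbb => aaabbb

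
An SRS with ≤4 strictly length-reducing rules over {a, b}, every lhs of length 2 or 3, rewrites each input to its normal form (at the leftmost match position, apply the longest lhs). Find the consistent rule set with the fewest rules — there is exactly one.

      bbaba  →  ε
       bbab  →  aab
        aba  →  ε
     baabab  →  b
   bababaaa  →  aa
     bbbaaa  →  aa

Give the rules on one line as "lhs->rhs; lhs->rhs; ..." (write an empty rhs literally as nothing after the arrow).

aba->ba; ba->; bb->a

  | bbaba => aaba => aba => ba => ε
  | bbab => aab
  | aba => ba => ε
  | baabab => abab => bab => b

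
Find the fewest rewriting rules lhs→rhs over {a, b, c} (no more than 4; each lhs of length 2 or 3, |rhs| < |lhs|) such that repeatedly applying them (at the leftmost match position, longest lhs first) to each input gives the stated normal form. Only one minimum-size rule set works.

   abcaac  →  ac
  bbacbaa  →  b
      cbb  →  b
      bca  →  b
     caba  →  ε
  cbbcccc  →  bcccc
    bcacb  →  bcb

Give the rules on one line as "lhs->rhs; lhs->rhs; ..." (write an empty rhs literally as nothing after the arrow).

  | abcaac => abac => ac
  | bbacbaa => bcbaa => bca => b
  | cbb => b
  | bca => b

ba->; ca->; cbb->b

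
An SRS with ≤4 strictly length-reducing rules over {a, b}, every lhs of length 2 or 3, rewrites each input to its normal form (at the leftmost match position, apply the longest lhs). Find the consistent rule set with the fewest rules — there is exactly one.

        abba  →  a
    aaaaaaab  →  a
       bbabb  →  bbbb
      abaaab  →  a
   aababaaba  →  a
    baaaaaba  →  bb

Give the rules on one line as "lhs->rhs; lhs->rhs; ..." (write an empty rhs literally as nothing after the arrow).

aa->a; ab->a; ba->b

  | abba => aba => aa => a
  | aaaaaaab => aaaaaab => aaaaab => aaaab => aaab => aab => ab => a
  | bbabb => bbbb
  | abaaab => aaaab => aaab => aab => ab => a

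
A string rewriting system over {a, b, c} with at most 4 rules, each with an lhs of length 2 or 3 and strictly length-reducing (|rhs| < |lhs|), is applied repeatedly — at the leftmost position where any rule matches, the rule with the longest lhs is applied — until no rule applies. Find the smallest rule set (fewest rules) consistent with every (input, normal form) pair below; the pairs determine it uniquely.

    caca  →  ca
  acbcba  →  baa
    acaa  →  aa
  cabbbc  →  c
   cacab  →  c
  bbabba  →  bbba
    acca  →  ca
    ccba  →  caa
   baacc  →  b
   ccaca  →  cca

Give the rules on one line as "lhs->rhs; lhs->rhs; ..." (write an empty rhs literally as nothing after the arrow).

  | caca => ca
  | acbcba => bcba => baa
  | acaa => aa
  | cabbbc => cbbc => abc => c

ab->; ac->; cb->a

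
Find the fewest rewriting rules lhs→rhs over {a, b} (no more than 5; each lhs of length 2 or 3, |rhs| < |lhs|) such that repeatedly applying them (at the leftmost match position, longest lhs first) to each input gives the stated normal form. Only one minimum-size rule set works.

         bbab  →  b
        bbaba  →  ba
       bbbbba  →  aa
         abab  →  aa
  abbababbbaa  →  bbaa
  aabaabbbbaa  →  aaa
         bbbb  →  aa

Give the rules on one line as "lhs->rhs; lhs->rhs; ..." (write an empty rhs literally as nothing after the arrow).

  | bbab => b
  | bbaba => ba
  | bbbbba => aabba => aba => aa
  | abab => aab => aa

ab->a; abb->b; bab->; bbb->aa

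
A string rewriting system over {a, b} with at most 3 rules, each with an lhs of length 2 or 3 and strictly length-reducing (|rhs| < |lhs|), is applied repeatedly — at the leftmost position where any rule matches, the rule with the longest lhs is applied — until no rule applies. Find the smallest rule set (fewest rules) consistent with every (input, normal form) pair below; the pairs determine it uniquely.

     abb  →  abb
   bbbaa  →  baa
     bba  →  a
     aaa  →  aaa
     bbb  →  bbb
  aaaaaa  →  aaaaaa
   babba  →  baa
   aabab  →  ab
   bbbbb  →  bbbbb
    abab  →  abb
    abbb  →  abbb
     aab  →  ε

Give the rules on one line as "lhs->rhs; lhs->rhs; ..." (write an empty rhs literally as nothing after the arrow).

aab->; aba->ab; bba->a

  | abb
  | bbbaa => baa
  | bba => a
  | aaa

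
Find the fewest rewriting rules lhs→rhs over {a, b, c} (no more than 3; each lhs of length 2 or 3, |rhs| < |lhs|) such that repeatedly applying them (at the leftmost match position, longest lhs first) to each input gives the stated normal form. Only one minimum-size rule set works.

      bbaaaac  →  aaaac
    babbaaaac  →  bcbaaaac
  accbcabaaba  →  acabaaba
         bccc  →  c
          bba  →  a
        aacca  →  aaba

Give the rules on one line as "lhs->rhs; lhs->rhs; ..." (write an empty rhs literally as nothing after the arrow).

  | bbaaaac => aaaac
  | babbaaaac => bcbaaaac
  | accbcabaaba => abbcabaaba => acabaaba
  | bccc => bbc => c

bab->bc; bb->; cc->b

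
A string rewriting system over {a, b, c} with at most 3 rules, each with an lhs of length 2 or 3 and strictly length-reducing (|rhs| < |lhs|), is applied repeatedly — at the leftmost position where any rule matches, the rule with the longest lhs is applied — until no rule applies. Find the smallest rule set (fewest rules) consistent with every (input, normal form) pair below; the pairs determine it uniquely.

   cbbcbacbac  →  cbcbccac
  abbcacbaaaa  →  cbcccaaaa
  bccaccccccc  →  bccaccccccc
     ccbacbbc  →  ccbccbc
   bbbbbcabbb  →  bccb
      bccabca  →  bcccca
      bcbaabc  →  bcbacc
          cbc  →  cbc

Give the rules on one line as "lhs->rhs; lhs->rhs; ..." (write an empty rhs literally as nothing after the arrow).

ab->c; acb->cc; bb->b

  | cbbcbacbac => cbcbacbac => cbcbccac
  | abbcacbaaaa => cbcacbaaaa => cbcccaaaa
  | bccaccccccc
  | ccbacbbc => ccbccbc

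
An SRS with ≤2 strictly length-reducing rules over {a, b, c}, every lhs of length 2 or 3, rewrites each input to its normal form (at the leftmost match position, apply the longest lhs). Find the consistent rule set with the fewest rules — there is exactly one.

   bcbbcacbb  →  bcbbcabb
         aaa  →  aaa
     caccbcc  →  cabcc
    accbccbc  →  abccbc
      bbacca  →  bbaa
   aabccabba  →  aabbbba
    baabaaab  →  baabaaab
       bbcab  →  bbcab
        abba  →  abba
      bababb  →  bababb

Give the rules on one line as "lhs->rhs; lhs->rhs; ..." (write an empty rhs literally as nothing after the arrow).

ac->a; cca->b

  | bcbbcacbb => bcbbcabb
  | aaa
  | caccbcc => cacbcc => cabcc
  | accbccbc => acbccbc => abccbc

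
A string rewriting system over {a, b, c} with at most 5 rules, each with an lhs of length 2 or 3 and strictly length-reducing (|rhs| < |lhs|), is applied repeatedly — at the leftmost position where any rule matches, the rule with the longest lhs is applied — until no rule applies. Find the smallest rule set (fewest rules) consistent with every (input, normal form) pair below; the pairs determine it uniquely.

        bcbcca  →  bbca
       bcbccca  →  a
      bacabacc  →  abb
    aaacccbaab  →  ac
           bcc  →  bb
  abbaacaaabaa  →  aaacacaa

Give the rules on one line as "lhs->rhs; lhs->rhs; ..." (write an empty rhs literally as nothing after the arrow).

aab->cb; ba->a; cb->c; cc->b

  | bcbcca => bccca => bbca
  | bcbccca => bcccca => bbcca => bbba => bba => ba => a
  | bacabacc => acabacc => acaacc => acaab => accb => abb
  | aaacccbaab => aaabcbaab => acbcbaab => accbaab => abbaab => abaab => aaab => acb => ac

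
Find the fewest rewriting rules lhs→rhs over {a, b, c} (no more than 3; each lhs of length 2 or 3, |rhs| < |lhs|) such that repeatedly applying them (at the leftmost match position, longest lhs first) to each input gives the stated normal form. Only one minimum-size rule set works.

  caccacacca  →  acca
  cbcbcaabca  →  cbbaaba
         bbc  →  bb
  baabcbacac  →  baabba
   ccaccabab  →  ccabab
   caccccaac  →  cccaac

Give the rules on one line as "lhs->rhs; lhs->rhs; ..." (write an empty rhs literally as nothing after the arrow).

bc->b; cac->

  | caccacacca => cacacca => acca
  | cbcbcaabca => cbbcaabca => cbbaabca => cbbaaba
  | bbc => bb
  | baabcbacac => baabbacac => baabba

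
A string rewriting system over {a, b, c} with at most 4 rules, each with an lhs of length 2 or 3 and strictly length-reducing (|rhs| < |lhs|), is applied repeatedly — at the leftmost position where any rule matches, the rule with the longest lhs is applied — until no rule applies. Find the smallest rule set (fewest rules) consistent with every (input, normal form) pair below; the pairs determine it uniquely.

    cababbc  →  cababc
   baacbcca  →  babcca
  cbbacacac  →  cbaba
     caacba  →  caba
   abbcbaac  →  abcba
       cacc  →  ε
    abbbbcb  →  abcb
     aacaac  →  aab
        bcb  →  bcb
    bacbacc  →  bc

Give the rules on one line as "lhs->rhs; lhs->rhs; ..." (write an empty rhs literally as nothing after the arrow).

ac->; aca->ab; bb->b; cac->a

  | cababbc => cababc
  | baacbcca => babcca
  | cbbacacac => cbacacac => cbabcac => cbaba
  | caacba => caba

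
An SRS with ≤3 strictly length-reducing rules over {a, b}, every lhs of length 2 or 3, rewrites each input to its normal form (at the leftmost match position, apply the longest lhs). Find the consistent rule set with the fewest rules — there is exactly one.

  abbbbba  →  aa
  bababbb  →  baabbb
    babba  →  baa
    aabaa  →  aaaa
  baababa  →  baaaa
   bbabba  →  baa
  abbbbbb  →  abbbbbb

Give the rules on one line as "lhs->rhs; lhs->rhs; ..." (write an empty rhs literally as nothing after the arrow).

  | abbbbba => abbbba => abbba => abba => aba => aa
  | bababbb => baabbb
  | babba => baba => baa
  | aabaa => aaaa

aba->aa; bba->ba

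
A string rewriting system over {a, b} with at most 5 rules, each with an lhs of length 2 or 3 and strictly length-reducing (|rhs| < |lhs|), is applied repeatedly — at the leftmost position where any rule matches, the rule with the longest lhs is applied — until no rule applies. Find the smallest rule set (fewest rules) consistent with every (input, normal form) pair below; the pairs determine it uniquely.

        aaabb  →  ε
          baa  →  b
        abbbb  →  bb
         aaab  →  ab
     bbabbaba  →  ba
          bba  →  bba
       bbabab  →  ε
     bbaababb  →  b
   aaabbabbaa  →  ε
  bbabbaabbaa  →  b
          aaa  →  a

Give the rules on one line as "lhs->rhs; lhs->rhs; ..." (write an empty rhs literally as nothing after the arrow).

  | aaabb => abb => ε
  | baa => b
  | abbbb => bb
  | aaab => ab

aa->; aab->a; abb->; bab->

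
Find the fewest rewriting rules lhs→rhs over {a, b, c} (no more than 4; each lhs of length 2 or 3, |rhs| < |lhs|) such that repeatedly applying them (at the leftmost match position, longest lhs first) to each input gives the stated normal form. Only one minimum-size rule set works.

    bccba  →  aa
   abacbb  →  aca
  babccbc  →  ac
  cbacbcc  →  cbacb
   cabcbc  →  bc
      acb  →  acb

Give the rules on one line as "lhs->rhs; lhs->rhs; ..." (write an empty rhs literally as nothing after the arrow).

  | bccba => bba => aa
  | abacbb => acbb => aca
  | babccbc => bccbc => bbc => ac
  | cbacbcc => cbacb

ab->; bb->a; cc->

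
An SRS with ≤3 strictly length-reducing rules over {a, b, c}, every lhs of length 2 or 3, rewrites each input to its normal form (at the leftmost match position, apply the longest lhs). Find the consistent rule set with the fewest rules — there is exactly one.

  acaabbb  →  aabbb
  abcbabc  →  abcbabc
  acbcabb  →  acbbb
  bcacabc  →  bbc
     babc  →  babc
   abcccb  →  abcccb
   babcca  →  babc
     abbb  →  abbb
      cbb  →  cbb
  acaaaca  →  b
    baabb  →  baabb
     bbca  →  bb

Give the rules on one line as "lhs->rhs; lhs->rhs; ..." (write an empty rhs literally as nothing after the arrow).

  | acaabbb => aabbb
  | abcbabc
  | acbcabb => acbbb
  | bcacabc => bcabc => bbc

aaa->b; ca->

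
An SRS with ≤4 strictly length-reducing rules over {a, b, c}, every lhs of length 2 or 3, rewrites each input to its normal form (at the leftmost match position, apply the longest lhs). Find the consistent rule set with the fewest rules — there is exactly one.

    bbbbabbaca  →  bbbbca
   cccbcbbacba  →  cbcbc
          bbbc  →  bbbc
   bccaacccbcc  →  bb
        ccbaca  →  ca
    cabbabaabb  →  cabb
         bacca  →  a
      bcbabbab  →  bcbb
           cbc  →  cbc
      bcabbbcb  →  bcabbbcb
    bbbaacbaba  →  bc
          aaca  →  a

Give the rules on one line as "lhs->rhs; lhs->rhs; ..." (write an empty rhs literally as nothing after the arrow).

ac->b; ba->; cc->

  | bbbbabbaca => bbbbbaca => bbbbca
  | cccbcbbacba => cbcbbacba => cbcbcba => cbcbc
  | bbbc
  | bccaacccbcc => baacccbcc => acccbcc => bccbcc => bbcc => bb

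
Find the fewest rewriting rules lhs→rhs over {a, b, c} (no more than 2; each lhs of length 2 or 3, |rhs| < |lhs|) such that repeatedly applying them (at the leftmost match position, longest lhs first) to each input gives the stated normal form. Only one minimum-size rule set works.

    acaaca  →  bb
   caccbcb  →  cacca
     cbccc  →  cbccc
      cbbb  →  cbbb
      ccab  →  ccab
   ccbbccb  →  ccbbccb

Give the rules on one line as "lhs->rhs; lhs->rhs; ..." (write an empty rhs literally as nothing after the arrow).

aca->b; bcb->a

  | acaaca => baca => bb
  | caccbcb => cacca
  | cbccc
  | cbbb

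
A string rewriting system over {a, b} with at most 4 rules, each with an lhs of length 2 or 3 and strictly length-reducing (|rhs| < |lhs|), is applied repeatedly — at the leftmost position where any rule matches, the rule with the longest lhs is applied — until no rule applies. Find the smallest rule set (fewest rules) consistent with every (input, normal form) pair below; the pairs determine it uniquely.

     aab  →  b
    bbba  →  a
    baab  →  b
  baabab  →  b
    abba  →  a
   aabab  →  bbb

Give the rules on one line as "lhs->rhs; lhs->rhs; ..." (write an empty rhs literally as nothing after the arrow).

  | aab => ab => b
  | bbba => bba => ba => a
  | baab => b
  | baabab => bab => ab => b

ab->b; aba->bb; ba->a; baa->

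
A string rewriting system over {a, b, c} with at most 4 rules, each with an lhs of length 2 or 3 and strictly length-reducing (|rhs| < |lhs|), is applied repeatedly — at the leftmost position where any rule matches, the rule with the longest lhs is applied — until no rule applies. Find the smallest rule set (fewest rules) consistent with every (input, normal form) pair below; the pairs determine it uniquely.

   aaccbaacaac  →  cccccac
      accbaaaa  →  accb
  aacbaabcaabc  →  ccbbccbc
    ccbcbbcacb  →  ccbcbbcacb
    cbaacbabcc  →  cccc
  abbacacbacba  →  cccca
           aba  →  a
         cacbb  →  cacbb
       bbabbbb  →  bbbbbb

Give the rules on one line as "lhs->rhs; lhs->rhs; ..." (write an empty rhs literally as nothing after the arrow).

  | aaccbaacaac => cccbaacaac => cccbacaac => ccccaaac => cccccac
  | accbaaaa => accbaaa => accbaa => accba => accb
  | aacbaabcaabc => ccbaabcaabc => ccbabcaabc => ccbbcaabc => ccbbccbc
  | ccbcbbcacb

aa->c; ab->; ba->b; bac->ca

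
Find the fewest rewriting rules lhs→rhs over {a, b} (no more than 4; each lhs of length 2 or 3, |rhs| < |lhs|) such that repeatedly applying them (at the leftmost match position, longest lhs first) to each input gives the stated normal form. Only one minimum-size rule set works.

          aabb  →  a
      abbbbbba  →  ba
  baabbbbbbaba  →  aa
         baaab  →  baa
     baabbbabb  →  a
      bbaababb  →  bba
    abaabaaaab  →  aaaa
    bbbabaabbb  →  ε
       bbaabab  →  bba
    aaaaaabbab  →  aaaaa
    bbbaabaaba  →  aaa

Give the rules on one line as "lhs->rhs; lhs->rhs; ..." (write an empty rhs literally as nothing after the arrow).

  | aabb => a
  | abbbbbba => bbbba => ba
  | baabbbbbbaba => babbbbaba => abbbaba => baba => aa
  | baaab => baa

ab->; abb->; bab->a; bbb->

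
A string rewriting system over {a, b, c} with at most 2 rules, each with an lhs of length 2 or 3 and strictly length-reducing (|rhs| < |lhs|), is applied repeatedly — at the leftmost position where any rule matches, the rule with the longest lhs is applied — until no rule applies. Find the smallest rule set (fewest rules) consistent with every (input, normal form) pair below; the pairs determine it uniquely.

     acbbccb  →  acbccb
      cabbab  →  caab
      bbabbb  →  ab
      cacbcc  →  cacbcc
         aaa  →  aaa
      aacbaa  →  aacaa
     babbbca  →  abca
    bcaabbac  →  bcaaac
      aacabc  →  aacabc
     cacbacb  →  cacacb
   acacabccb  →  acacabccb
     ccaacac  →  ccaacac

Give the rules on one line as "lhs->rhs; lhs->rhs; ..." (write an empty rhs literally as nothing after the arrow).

  | acbbccb => acbccb
  | cabbab => cabab => caab
  | bbabbb => babbb => abbb => abb => ab
  | cacbcc

ba->a; bb->b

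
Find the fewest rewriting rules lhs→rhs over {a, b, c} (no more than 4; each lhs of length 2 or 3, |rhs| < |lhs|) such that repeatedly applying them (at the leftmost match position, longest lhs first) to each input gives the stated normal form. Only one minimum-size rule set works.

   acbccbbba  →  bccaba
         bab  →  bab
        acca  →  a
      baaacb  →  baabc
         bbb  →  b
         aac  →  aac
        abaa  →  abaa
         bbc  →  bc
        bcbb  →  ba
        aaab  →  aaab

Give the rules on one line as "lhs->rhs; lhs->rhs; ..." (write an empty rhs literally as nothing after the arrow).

acb->bc; acc->; bb->b; cbb->a

  | acbccbbba => bcccbbba => bccaba
  | bab
  | acca => a
  | baaacb => baabc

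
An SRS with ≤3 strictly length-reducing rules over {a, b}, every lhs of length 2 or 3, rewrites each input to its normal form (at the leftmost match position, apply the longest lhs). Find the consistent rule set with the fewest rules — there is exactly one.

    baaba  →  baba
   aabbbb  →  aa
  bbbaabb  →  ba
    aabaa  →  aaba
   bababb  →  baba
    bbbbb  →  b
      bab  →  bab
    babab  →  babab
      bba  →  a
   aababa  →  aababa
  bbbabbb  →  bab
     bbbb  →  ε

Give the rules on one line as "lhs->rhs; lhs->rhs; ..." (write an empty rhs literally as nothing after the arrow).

  | baaba => baba
  | aabbbb => aabb => aa
  | bbbaabb => baabb => babb => ba
  | aabaa => aaba

baa->ba; bb->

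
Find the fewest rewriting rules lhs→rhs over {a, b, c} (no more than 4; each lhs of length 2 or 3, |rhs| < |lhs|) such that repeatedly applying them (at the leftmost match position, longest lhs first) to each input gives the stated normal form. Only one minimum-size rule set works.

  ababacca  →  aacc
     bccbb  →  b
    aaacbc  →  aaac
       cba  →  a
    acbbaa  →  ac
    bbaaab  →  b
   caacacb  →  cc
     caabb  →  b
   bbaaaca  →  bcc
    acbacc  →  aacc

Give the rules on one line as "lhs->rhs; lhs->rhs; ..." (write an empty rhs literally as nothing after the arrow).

ba->c; ca->c; cb->

  | ababacca => acbacca => aacca => aacc
  | bccbb => bcb => b
  | aaacbc => aaac
  | cba => a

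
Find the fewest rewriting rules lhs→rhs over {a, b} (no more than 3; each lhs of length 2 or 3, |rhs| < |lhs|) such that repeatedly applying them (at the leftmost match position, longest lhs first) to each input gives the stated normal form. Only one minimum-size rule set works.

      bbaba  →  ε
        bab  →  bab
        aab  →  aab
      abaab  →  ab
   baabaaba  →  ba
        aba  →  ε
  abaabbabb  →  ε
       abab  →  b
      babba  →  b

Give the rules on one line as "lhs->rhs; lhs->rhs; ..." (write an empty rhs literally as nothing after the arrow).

  | bbaba => aba => ε
  | bab
  | aab
  | abaab => ab

aba->; abb->ab; bb->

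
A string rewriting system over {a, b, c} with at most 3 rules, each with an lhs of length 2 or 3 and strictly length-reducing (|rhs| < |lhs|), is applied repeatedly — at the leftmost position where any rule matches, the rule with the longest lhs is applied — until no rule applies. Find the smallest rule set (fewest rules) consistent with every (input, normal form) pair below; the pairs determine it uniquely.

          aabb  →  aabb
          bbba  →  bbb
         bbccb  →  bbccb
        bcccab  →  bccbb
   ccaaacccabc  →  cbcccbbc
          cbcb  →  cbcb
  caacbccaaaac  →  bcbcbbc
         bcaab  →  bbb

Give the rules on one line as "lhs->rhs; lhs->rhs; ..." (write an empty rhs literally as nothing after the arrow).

  | aabb
  | bbba => bbb
  | bbccb
  | bcccab => bccbb

ba->b; baa->bc; ca->b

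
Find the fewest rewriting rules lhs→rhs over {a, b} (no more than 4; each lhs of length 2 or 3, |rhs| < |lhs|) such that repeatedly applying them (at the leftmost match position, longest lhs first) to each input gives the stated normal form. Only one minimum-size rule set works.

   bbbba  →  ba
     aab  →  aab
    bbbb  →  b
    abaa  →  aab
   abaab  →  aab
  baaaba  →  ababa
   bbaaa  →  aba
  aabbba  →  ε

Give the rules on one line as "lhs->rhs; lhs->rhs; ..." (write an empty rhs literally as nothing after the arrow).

aaa->; baa->ab; bb->b; bbb->

  | bbbba => ba
  | aab
  | bbbb => b
  | abaa => aab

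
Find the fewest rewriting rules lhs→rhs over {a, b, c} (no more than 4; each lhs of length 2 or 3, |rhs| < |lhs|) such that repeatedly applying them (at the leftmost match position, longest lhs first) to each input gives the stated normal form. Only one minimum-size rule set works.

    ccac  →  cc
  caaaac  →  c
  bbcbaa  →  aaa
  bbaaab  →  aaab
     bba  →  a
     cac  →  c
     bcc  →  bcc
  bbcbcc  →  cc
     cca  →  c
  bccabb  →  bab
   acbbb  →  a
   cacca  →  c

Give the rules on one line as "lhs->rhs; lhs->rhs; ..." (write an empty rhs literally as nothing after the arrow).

  | ccac => cc
  | caaaac => aaac => aac => ac => c
  | bbcbaa => cbaa => aaa
  | bbaaab => aaab

ac->c; bb->; ca->; cb->a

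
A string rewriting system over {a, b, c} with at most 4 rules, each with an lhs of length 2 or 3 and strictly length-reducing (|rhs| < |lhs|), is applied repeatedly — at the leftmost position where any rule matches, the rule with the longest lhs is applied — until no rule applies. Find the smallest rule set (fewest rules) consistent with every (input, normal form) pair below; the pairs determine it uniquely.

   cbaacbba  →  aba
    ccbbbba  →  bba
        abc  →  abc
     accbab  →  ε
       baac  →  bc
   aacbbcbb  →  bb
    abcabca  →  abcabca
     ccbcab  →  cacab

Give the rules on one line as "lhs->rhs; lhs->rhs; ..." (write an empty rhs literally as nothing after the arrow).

  | cbaacbba => aaacbba => acbba => aba
  | ccbbbba => cbbba => bba
  | abc
  | accbab => acaab => acb => aa => ε

aa->; cb->a; cbb->b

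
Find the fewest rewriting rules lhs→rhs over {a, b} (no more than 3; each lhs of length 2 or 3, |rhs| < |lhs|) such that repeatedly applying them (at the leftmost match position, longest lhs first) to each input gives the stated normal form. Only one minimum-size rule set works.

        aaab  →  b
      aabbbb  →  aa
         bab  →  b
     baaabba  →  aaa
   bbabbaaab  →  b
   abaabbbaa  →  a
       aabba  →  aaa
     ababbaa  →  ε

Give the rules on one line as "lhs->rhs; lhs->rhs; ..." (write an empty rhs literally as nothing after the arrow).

  | aaab => aab => ab => b
  | aabbbb => aabb => aa
  | bab => b
  | baaabba => aabba => aaa

ab->b; abb->a; ba->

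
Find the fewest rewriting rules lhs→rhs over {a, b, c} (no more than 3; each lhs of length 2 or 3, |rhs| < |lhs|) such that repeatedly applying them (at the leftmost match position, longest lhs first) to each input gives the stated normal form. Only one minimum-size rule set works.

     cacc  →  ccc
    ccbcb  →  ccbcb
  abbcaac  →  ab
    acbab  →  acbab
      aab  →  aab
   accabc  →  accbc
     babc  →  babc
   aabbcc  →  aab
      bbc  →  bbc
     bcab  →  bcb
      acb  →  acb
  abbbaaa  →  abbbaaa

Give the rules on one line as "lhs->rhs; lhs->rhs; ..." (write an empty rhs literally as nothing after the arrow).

  | cacc => ccc
  | ccbcb
  | abbcaac => abbcac => abbcc => ab
  | acbab

bcc->; ca->c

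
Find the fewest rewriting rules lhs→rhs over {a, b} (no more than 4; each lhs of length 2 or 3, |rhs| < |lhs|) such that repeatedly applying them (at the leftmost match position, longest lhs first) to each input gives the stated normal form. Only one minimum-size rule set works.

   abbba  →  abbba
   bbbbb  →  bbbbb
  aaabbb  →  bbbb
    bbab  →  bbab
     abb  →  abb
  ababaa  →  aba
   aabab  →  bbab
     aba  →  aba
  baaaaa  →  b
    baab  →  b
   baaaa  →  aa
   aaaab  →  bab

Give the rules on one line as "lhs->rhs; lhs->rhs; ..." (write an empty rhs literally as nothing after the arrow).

aaa->b; aab->bb; baa->

  | abbba
  | bbbbb
  | aaabbb => bbbb
  | bbab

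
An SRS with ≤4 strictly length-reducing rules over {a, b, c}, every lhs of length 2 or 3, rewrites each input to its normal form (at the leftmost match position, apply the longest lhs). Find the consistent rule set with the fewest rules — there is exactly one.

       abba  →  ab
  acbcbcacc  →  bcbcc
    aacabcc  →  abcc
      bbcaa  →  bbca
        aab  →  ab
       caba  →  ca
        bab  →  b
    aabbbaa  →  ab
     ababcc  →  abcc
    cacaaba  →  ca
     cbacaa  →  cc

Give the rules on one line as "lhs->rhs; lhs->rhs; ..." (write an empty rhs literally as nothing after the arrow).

aa->a; ac->; ba->; cca->cc

  | abba => ab
  | acbcbcacc => bcbcacc => bcbcc
  | aacabcc => acabcc => abcc
  | bbcaa => bbca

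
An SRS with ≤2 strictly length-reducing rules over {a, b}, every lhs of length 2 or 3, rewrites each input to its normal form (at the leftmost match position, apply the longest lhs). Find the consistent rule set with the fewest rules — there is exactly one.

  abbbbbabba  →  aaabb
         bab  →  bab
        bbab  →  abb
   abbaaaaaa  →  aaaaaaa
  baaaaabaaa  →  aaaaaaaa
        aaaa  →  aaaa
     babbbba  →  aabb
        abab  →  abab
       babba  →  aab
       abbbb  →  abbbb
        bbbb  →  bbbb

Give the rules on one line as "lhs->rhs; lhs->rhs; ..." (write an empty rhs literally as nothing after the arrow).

  | abbbbbabba => abbbabbba => ababbbba => ababbab => abaabb => aaabb
  | bab
  | bbab => abb
  | abbaaaaaa => aabaaaaa => aaaaaaa

baa->aa; bba->ab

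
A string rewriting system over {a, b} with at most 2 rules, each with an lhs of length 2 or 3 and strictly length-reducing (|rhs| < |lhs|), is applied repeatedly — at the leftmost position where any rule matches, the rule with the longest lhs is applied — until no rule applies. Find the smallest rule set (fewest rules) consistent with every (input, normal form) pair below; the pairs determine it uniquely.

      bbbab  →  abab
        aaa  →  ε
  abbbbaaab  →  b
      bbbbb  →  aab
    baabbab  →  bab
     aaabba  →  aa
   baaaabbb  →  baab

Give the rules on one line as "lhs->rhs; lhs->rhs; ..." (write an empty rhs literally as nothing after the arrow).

  | bbbab => abab
  | aaa => ε
  | abbbbaaab => aabbaaab => aaaaaab => aaab => b
  | bbbbb => abbb => aab

aaa->; bb->a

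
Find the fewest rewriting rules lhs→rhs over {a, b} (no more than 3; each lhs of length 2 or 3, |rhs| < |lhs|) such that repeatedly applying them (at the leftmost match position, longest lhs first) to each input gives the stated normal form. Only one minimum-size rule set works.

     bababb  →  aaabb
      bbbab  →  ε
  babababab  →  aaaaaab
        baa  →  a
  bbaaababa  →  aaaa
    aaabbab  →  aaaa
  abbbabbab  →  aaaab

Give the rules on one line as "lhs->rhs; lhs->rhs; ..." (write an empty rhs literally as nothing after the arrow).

ba->; bab->aa

  | bababb => aaabb
  | bbbab => bbaa => ba => ε
  | babababab => aaababab => aaaaaab
  | baa => a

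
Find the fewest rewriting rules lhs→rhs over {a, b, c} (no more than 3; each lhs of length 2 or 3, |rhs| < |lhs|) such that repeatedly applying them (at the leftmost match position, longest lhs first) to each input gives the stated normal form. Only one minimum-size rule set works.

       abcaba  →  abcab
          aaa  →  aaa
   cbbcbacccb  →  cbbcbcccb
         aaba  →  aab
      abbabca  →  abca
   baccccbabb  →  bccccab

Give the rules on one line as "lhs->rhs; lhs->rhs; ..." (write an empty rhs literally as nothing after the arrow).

  | abcaba => abcab
  | aaa
  | cbbcbacccb => cbbcbcccb
  | aaba => aab

ba->b; bab->a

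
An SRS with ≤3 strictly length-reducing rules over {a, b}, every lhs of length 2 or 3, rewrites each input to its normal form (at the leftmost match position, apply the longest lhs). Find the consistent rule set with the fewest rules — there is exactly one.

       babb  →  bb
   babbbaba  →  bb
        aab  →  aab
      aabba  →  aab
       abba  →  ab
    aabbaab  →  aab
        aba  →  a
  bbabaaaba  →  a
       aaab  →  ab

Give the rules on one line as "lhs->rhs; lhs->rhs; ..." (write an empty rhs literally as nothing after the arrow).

aaa->a; ba->

  | babb => bb
  | babbbaba => bbbaba => bbba => bb
  | aab
  | aabba => aab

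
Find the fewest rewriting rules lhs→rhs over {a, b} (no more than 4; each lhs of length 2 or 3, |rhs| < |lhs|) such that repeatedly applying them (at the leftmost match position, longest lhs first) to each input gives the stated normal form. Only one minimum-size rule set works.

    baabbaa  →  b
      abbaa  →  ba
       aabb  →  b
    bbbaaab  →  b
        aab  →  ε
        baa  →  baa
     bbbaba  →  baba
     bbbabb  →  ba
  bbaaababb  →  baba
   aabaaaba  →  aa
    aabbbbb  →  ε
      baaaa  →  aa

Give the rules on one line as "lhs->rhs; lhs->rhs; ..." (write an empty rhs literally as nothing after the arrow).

  | baabbaa => bbaa => aaa => b
  | abbaa => aaaa => ba
  | aabb => b
  | bbbaaab => baaab => bbb => b

aaa->b; aab->; bb->; bba->aa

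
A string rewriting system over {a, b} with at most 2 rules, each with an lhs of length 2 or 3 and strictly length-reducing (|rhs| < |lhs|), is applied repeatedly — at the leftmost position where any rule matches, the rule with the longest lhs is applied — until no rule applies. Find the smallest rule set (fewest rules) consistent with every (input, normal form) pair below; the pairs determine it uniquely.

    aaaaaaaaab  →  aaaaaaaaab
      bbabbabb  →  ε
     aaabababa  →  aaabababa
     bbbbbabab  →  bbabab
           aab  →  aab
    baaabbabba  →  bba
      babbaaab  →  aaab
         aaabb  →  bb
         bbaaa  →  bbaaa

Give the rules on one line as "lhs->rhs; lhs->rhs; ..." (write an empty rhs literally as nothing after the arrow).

abb->bb; bbb->

  | aaaaaaaaab
  | bbabbabb => bbbbabb => babb => bbb => ε
  | aaabababa
  | bbbbbabab => bbabab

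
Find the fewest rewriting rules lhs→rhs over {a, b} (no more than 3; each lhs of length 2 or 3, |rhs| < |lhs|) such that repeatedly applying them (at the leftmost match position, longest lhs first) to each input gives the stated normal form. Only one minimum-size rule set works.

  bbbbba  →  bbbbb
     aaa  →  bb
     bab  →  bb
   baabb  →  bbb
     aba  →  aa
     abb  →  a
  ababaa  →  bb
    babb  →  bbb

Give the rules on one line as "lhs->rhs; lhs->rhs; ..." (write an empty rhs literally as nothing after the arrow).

aaa->bb; ab->a; ba->b

  | bbbbba => bbbbb
  | aaa => bb
  | bab => bb
  | baabb => babb => bbb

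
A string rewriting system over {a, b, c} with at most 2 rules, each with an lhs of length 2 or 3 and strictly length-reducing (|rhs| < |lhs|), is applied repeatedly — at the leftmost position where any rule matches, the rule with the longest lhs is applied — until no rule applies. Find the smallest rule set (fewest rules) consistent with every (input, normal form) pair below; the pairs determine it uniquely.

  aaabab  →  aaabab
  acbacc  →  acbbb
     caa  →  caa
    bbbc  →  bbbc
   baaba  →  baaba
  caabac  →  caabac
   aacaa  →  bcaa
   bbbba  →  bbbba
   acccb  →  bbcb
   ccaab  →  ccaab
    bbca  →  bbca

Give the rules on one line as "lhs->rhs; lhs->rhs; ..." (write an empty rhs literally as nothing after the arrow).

aac->bc; acc->bb

  | aaabab
  | acbacc => acbbb
  | caa
  | bbbc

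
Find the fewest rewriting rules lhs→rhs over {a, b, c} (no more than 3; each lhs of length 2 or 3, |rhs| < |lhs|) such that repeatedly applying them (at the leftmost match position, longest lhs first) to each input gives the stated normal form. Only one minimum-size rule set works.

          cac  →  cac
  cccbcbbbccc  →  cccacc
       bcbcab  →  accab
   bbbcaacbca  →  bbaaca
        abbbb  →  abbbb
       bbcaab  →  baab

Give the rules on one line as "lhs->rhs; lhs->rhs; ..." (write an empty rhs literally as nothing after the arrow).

  | cac
  | cccbcbbbccc => cccacbbccc => cccacbcc => cccacc
  | bcbcab => accab
  | bbbcaacbca => bbaacbca => bbaaca

bc->; bcb->ac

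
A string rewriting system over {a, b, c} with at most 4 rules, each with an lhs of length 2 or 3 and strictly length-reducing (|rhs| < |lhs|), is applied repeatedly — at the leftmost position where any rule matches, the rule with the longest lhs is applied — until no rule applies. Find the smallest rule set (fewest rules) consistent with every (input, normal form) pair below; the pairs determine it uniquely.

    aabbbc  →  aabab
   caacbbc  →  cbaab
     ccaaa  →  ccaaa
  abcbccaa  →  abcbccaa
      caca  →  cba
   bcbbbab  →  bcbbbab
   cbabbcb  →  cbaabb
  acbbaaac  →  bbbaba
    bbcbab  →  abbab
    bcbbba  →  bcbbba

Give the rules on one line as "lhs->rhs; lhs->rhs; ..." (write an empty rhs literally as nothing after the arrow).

  | aabbbc => aabab
  | caacbbc => cbabbc => cbaab
  | ccaaa
  | abcbccaa

aac->ba; ac->b; bbc->ab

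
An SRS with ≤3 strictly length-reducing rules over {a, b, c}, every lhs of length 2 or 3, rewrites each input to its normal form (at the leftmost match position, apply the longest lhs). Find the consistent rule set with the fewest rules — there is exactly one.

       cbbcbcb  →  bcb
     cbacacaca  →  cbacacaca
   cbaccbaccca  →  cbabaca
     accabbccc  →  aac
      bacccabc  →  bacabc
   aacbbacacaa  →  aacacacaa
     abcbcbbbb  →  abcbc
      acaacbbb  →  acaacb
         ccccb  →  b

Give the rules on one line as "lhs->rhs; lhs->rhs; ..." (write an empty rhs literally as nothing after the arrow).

  | cbbcbcb => ccbcb => bcb
  | cbacacaca
  | cbaccbaccca => cbabaccca => cbabaca
  | accabbccc => aabbccc => aaccc => aac

bb->; cc->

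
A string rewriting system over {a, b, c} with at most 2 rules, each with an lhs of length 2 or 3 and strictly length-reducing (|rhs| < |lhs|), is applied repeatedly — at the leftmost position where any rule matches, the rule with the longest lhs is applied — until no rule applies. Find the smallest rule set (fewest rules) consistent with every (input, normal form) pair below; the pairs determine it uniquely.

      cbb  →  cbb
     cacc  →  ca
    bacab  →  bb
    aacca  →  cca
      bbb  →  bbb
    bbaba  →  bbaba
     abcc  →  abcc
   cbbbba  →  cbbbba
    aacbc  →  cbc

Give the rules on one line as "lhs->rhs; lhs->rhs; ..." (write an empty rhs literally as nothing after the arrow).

  | cbb
  | cacc => cac => ca
  | bacab => baab => bb
  | aacca => cca

aa->; ac->a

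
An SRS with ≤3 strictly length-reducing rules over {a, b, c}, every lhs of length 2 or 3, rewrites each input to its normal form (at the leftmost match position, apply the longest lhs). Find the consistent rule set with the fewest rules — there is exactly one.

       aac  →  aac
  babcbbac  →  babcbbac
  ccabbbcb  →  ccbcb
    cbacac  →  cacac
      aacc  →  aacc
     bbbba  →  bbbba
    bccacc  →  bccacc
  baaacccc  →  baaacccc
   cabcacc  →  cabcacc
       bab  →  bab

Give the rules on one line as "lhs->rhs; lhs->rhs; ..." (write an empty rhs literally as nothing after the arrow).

abb->; cba->ca

  | aac
  | babcbbac
  | ccabbbcb => ccbcb
  | cbacac => cacac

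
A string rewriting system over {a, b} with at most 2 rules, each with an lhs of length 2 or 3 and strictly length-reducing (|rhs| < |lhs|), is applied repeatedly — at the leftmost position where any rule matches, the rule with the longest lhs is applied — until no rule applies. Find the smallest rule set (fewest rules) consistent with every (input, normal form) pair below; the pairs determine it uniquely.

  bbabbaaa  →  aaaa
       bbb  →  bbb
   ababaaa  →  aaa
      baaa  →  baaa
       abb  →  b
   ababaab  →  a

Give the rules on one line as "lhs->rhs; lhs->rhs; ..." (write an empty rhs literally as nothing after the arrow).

ab->; bab->a

  | bbabbaaa => babaaa => aaaa
  | bbb
  | ababaaa => abaaa => aaa
  | baaa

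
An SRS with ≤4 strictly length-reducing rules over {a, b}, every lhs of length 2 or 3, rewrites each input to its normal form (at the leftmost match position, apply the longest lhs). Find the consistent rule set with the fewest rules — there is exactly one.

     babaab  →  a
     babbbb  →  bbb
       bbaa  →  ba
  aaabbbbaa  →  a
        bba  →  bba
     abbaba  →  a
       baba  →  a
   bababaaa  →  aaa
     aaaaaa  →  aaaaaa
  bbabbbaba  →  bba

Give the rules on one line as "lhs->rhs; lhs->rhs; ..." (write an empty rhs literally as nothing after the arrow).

ab->; baa->a; bab->

  | babaab => aab => a
  | babbbb => bbb
  | bbaa => ba
  | aaabbbbaa => aabbbaa => abbaa => baa => a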